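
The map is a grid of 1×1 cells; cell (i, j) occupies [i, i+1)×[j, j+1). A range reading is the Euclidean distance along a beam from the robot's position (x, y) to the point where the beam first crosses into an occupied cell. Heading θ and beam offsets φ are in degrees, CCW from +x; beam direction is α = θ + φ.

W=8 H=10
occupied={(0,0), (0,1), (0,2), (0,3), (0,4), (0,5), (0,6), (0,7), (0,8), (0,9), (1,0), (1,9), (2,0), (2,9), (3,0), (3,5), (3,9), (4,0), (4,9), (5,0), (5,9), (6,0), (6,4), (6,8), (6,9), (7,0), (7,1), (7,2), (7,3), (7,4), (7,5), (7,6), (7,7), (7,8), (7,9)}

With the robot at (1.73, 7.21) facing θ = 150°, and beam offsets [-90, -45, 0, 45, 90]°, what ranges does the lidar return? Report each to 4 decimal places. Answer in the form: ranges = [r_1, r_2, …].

ranges = [2.0669, 1.8531, 0.8429, 0.7558, 1.4600]

beam 1: φ=-90°, α=60°
  cosα=0.5000 sinα=0.8660 | (1,7) | tMaxX 0.5400 tMaxY 0.9122 | tΔX 2.0000 tΔY 1.1547
    t=0.5400 [x] (2,7)
    t=0.9122 [y] (2,8)
    t=2.0669 [y] (2,9) — stop
  → r_1 = 2.0669
beam 2: φ=-45°, α=105°
  cosα=-0.2588 sinα=0.9659 | (1,7) | tMaxX 2.8205 tMaxY 0.8179 | tΔX 3.8637 tΔY 1.0353
    t=0.8179 [y] (1,8)
    t=1.8531 [y] (1,9) — stop
  → r_2 = 1.8531
beam 3: φ=0°, α=150°
  cosα=-0.8660 sinα=0.5000 | (1,7) | tMaxX 0.8429 tMaxY 1.5800 | tΔX 1.1547 tΔY 2.0000
    t=0.8429 [x] (0,7) — stop
  → r_3 = 0.8429
beam 4: φ=45°, α=195°
  cosα=-0.9659 sinα=-0.2588 | (1,7) | tMaxX 0.7558 tMaxY 0.8114 | tΔX 1.0353 tΔY 3.8637
    t=0.7558 [x] (0,7) — stop
  → r_4 = 0.7558
beam 5: φ=90°, α=240°
  cosα=-0.5000 sinα=-0.8660 | (1,7) | tMaxX 1.4600 tMaxY 0.2425 | tΔX 2.0000 tΔY 1.1547
    t=0.2425 [y] (1,6)
    t=1.3972 [y] (1,5)
    t=1.4600 [x] (0,5) — stop
  → r_5 = 1.4600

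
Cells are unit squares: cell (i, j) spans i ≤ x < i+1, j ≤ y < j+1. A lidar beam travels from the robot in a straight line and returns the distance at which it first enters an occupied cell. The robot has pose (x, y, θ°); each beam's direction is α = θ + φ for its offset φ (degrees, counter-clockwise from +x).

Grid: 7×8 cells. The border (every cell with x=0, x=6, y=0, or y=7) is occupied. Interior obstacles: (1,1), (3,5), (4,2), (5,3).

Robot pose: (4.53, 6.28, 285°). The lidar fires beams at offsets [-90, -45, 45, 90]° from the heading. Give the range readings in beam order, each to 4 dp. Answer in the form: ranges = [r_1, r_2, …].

beam 1: φ=-90°, α=195°
  dir = (cos 195°, sin 195°) = (-0.9659, -0.2588); from cell (4,6)
  next x-line at t=0.5487, next y-line at t=1.0818; Δt_x=1.0353, Δt_y=3.8637
    x: enter (3,6) at t=0.5487
    y: enter (3,5) at t=1.0818 ← occupied
  → r_1 = 1.0818
beam 2: φ=-45°, α=240°
  dir = (cos 240°, sin 240°) = (-0.5000, -0.8660); from cell (4,6)
  next x-line at t=1.0600, next y-line at t=0.3233; Δt_x=2.0000, Δt_y=1.1547
    y: enter (4,5) at t=0.3233
    x: enter (3,5) at t=1.0600 ← occupied
  → r_2 = 1.0600
beam 3: φ=45°, α=330°
  dir = (cos 330°, sin 330°) = (0.8660, -0.5000); from cell (4,6)
  next x-line at t=0.5427, next y-line at t=0.5600; Δt_x=1.1547, Δt_y=2.0000
    x: enter (5,6) at t=0.5427
    y: enter (5,5) at t=0.5600
    x: enter (6,5) at t=1.6974 ← occupied
  → r_3 = 1.6974
beam 4: φ=90°, α=15°
  dir = (cos 15°, sin 15°) = (0.9659, 0.2588); from cell (4,6)
  next x-line at t=0.4866, next y-line at t=2.7819; Δt_x=1.0353, Δt_y=3.8637
    x: enter (5,6) at t=0.4866
    x: enter (6,6) at t=1.5219 ← occupied
  → r_4 = 1.5219

ranges = [1.0818, 1.0600, 1.6974, 1.5219]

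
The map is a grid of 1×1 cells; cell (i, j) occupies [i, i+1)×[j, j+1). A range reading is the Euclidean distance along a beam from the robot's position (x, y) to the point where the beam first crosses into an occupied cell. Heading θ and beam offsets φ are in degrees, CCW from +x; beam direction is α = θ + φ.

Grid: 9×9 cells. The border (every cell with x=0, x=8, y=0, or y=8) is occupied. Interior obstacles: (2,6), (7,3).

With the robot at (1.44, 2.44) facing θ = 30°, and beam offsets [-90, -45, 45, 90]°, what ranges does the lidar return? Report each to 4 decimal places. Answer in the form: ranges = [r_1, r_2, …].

ranges = [1.6628, 5.5637, 3.6856, 0.8800]

beam 1: φ=-90°, α=300°
  dir = (cos 300°, sin 300°) = (0.5000, -0.8660); from cell (1,2)
  next x-line at t=1.1200, next y-line at t=0.5081; Δt_x=2.0000, Δt_y=1.1547
    y: enter (1,1) at t=0.5081
    x: enter (2,1) at t=1.1200
    y: enter (2,0) at t=1.6628 ← occupied
  → r_1 = 1.6628
beam 2: φ=-45°, α=345°
  dir = (cos 345°, sin 345°) = (0.9659, -0.2588); from cell (1,2)
  next x-line at t=0.5798, next y-line at t=1.7000; Δt_x=1.0353, Δt_y=3.8637
    x: enter (2,2) at t=0.5798
    x: enter (3,2) at t=1.6150
    y: enter (3,1) at t=1.7000
    x: enter (4,1) at t=2.6503
    x: enter (5,1) at t=3.6856
    x: enter (6,1) at t=4.7209
    y: enter (6,0) at t=5.5637 ← occupied
  → r_2 = 5.5637
beam 3: φ=45°, α=75°
  dir = (cos 75°, sin 75°) = (0.2588, 0.9659); from cell (1,2)
  next x-line at t=2.1637, next y-line at t=0.5798; Δt_x=3.8637, Δt_y=1.0353
    y: enter (1,3) at t=0.5798
    y: enter (1,4) at t=1.6150
    x: enter (2,4) at t=2.1637
    y: enter (2,5) at t=2.6503
    y: enter (2,6) at t=3.6856 ← occupied
  → r_3 = 3.6856
beam 4: φ=90°, α=120°
  dir = (cos 120°, sin 120°) = (-0.5000, 0.8660); from cell (1,2)
  next x-line at t=0.8800, next y-line at t=0.6466; Δt_x=2.0000, Δt_y=1.1547
    y: enter (1,3) at t=0.6466
    x: enter (0,3) at t=0.8800 ← occupied
  → r_4 = 0.8800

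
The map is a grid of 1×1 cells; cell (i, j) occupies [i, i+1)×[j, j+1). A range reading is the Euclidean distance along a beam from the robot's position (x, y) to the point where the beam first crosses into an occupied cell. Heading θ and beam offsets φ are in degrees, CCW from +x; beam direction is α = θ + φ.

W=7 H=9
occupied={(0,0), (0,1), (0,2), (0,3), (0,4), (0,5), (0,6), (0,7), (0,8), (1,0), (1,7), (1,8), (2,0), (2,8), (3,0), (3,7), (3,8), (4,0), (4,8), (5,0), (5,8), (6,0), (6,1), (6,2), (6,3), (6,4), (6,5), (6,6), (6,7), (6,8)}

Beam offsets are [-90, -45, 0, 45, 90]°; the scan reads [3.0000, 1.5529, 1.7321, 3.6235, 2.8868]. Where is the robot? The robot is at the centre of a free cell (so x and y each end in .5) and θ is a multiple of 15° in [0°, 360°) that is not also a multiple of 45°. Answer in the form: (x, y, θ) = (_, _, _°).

(x, y, θ) = (4.5, 4.5, 30°)

Candidates: 33 free-cell centres × 16 headings = 528 poses. Raycast each; keep the one whose scan matches to 4 dp.
  (2.5, 3.5, 195°): beam 1 = 3.6235 ≠ 3.0000 ✗
  (4.5, 1.5, 300°): beam 1 = 1.0000 ≠ 3.0000 ✗
  (3.5, 1.5, 195°): beam 1 = 5.7956 ≠ 3.0000 ✗
  …
  (4.5, 4.5, 30°): r_1=3.0000, r_2=1.5529, r_3=1.7321, r_4=3.6235, r_5=2.8868 — all match ✓
Only this pose fits every beam.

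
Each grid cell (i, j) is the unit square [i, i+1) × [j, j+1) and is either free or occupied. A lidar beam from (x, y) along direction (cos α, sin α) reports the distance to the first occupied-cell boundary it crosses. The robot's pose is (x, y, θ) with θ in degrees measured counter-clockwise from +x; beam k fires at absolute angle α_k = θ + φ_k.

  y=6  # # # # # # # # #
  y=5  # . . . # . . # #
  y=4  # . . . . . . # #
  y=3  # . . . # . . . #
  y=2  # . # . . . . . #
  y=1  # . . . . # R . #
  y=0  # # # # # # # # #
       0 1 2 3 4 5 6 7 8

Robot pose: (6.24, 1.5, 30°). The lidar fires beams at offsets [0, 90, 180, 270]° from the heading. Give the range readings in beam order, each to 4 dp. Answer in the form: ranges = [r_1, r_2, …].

ranges = [2.0323, 0.4800, 0.2771, 0.5774]

beam 1: φ=0°, α=30°
  cosα=0.8660 sinα=0.5000 | (6,1) | tMaxX 0.8776 tMaxY 1.0000 | tΔX 1.1547 tΔY 2.0000
    t=0.8776 [x] (7,1)
    t=1.0000 [y] (7,2)
    t=2.0323 [x] (8,2) — stop
  → r_1 = 2.0323
beam 2: φ=90°, α=120°
  cosα=-0.5000 sinα=0.8660 | (6,1) | tMaxX 0.4800 tMaxY 0.5774 | tΔX 2.0000 tΔY 1.1547
    t=0.4800 [x] (5,1) — stop
  → r_2 = 0.4800
beam 3: φ=180°, α=210°
  cosα=-0.8660 sinα=-0.5000 | (6,1) | tMaxX 0.2771 tMaxY 1.0000 | tΔX 1.1547 tΔY 2.0000
    t=0.2771 [x] (5,1) — stop
  → r_3 = 0.2771
beam 4: φ=270°, α=300°
  cosα=0.5000 sinα=-0.8660 | (6,1) | tMaxX 1.5200 tMaxY 0.5774 | tΔX 2.0000 tΔY 1.1547
    t=0.5774 [y] (6,0) — stop
  → r_4 = 0.5774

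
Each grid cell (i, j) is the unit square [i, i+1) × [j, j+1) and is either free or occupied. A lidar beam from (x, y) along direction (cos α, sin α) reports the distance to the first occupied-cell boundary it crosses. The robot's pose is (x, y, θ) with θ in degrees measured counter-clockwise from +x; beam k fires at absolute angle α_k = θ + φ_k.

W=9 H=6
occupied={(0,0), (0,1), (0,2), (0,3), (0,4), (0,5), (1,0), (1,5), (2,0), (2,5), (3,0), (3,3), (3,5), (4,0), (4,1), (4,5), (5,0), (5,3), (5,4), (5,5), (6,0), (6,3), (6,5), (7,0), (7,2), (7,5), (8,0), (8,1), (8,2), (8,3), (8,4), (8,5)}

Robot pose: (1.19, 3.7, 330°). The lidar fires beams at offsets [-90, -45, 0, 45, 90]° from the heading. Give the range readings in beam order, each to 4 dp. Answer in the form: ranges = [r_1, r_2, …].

ranges = [0.3800, 2.7952, 3.4000, 3.9444, 1.5011]

beam 1: φ=-90°, α=240°
  dir = (cos 240°, sin 240°) = (-0.5000, -0.8660); from cell (1,3)
  next x-line at t=0.3800, next y-line at t=0.8083; Δt_x=2.0000, Δt_y=1.1547
    x: enter (0,3) at t=0.3800 ← occupied
  → r_1 = 0.3800
beam 2: φ=-45°, α=285°
  dir = (cos 285°, sin 285°) = (0.2588, -0.9659); from cell (1,3)
  next x-line at t=3.1296, next y-line at t=0.7247; Δt_x=3.8637, Δt_y=1.0353
    y: enter (1,2) at t=0.7247
    y: enter (1,1) at t=1.7600
    y: enter (1,0) at t=2.7952 ← occupied
  → r_2 = 2.7952
beam 3: φ=0°, α=330°
  dir = (cos 330°, sin 330°) = (0.8660, -0.5000); from cell (1,3)
  next x-line at t=0.9353, next y-line at t=1.4000; Δt_x=1.1547, Δt_y=2.0000
    x: enter (2,3) at t=0.9353
    y: enter (2,2) at t=1.4000
    x: enter (3,2) at t=2.0900
    x: enter (4,2) at t=3.2447
    y: enter (4,1) at t=3.4000 ← occupied
  → r_3 = 3.4000
beam 4: φ=45°, α=15°
  dir = (cos 15°, sin 15°) = (0.9659, 0.2588); from cell (1,3)
  next x-line at t=0.8386, next y-line at t=1.1591; Δt_x=1.0353, Δt_y=3.8637
    x: enter (2,3) at t=0.8386
    y: enter (2,4) at t=1.1591
    x: enter (3,4) at t=1.8738
    x: enter (4,4) at t=2.9091
    x: enter (5,4) at t=3.9444 ← occupied
  → r_4 = 3.9444
beam 5: φ=90°, α=60°
  dir = (cos 60°, sin 60°) = (0.5000, 0.8660); from cell (1,3)
  next x-line at t=1.6200, next y-line at t=0.3464; Δt_x=2.0000, Δt_y=1.1547
    y: enter (1,4) at t=0.3464
    y: enter (1,5) at t=1.5011 ← occupied
  → r_5 = 1.5011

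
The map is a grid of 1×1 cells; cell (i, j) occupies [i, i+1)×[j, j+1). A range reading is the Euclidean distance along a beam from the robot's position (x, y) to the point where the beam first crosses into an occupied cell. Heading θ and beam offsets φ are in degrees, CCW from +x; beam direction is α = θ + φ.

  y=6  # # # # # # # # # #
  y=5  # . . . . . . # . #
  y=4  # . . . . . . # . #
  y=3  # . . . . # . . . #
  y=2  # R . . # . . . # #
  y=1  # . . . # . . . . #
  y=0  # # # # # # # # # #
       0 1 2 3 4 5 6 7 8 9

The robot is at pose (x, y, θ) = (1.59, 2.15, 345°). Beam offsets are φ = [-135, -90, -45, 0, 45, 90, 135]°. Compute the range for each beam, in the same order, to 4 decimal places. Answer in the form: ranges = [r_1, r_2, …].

beam 1: φ=-135°, α=210°
  direction (-0.8660, -0.5000); cell (1,2); t to first gridline: x 0.6813, y 0.3000 (then +1.1547 / +2.0000)
    (1,1) via y @ 0.3000
    (0,1) via x @ 0.6813  # hit
  → r_1 = 0.6813
beam 2: φ=-90°, α=255°
  direction (-0.2588, -0.9659); cell (1,2); t to first gridline: x 2.2796, y 0.1553 (then +3.8637 / +1.0353)
    (1,1) via y @ 0.1553
    (1,0) via y @ 1.1906  # hit
  → r_2 = 1.1906
beam 3: φ=-45°, α=300°
  direction (0.5000, -0.8660); cell (1,2); t to first gridline: x 0.8200, y 0.1732 (then +2.0000 / +1.1547)
    (1,1) via y @ 0.1732
    (2,1) via x @ 0.8200
    (2,0) via y @ 1.3279  # hit
  → r_3 = 1.3279
beam 4: φ=0°, α=345°
  direction (0.9659, -0.2588); cell (1,2); t to first gridline: x 0.4245, y 0.5796 (then +1.0353 / +3.8637)
    (2,2) via x @ 0.4245
    (2,1) via y @ 0.5796
    (3,1) via x @ 1.4597
    (4,1) via x @ 2.4950  # hit
  → r_4 = 2.4950
beam 5: φ=45°, α=30°
  direction (0.8660, 0.5000); cell (1,2); t to first gridline: x 0.4734, y 1.7000 (then +1.1547 / +2.0000)
    (2,2) via x @ 0.4734
    (3,2) via x @ 1.6281
    (3,3) via y @ 1.7000
    (4,3) via x @ 2.7828
    (4,4) via y @ 3.7000
    (5,4) via x @ 3.9375
    (6,4) via x @ 5.0922
    (6,5) via y @ 5.7000
    (7,5) via x @ 6.2469  # hit
  → r_5 = 6.2469
beam 6: φ=90°, α=75°
  direction (0.2588, 0.9659); cell (1,2); t to first gridline: x 1.5841, y 0.8800 (then +3.8637 / +1.0353)
    (1,3) via y @ 0.8800
    (2,3) via x @ 1.5841
    (2,4) via y @ 1.9153
    (2,5) via y @ 2.9505
    (2,6) via y @ 3.9858  # hit
  → r_6 = 3.9858
beam 7: φ=135°, α=120°
  direction (-0.5000, 0.8660); cell (1,2); t to first gridline: x 1.1800, y 0.9815 (then +2.0000 / +1.1547)
    (1,3) via y @ 0.9815
    (0,3) via x @ 1.1800  # hit
  → r_7 = 1.1800

ranges = [0.6813, 1.1906, 1.3279, 2.4950, 6.2469, 3.9858, 1.1800]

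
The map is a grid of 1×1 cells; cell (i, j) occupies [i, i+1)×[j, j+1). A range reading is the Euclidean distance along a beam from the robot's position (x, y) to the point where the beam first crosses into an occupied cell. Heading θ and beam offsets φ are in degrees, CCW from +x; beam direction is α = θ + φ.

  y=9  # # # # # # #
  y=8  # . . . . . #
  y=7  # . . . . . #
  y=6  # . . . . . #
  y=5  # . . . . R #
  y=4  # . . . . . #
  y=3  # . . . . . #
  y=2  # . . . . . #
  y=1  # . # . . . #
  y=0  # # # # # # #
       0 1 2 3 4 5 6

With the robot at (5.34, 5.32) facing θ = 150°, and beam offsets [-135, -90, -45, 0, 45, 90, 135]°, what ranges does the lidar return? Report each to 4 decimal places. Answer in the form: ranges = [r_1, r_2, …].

ranges = [0.6833, 1.3200, 3.8098, 5.0114, 4.4931, 4.6800, 2.5500]

beam 1: φ=-135°, α=15°
  dir = (cos 15°, sin 15°) = (0.9659, 0.2588); from cell (5,5)
  next x-line at t=0.6833, next y-line at t=2.6273; Δt_x=1.0353, Δt_y=3.8637
    x: enter (6,5) at t=0.6833 ← occupied
  → r_1 = 0.6833
beam 2: φ=-90°, α=60°
  dir = (cos 60°, sin 60°) = (0.5000, 0.8660); from cell (5,5)
  next x-line at t=1.3200, next y-line at t=0.7852; Δt_x=2.0000, Δt_y=1.1547
    y: enter (5,6) at t=0.7852
    x: enter (6,6) at t=1.3200 ← occupied
  → r_2 = 1.3200
beam 3: φ=-45°, α=105°
  dir = (cos 105°, sin 105°) = (-0.2588, 0.9659); from cell (5,5)
  next x-line at t=1.3137, next y-line at t=0.7040; Δt_x=3.8637, Δt_y=1.0353
    y: enter (5,6) at t=0.7040
    x: enter (4,6) at t=1.3137
    y: enter (4,7) at t=1.7393
    y: enter (4,8) at t=2.7745
    y: enter (4,9) at t=3.8098 ← occupied
  → r_3 = 3.8098
beam 4: φ=0°, α=150°
  dir = (cos 150°, sin 150°) = (-0.8660, 0.5000); from cell (5,5)
  next x-line at t=0.3926, next y-line at t=1.3600; Δt_x=1.1547, Δt_y=2.0000
    x: enter (4,5) at t=0.3926
    y: enter (4,6) at t=1.3600
    x: enter (3,6) at t=1.5473
    x: enter (2,6) at t=2.7020
    y: enter (2,7) at t=3.3600
    x: enter (1,7) at t=3.8567
    x: enter (0,7) at t=5.0114 ← occupied
  → r_4 = 5.0114
beam 5: φ=45°, α=195°
  dir = (cos 195°, sin 195°) = (-0.9659, -0.2588); from cell (5,5)
  next x-line at t=0.3520, next y-line at t=1.2364; Δt_x=1.0353, Δt_y=3.8637
    x: enter (4,5) at t=0.3520
    y: enter (4,4) at t=1.2364
    x: enter (3,4) at t=1.3873
    x: enter (2,4) at t=2.4225
    x: enter (1,4) at t=3.4578
    x: enter (0,4) at t=4.4931 ← occupied
  → r_5 = 4.4931
beam 6: φ=90°, α=240°
  dir = (cos 240°, sin 240°) = (-0.5000, -0.8660); from cell (5,5)
  next x-line at t=0.6800, next y-line at t=0.3695; Δt_x=2.0000, Δt_y=1.1547
    y: enter (5,4) at t=0.3695
    x: enter (4,4) at t=0.6800
    y: enter (4,3) at t=1.5242
    y: enter (4,2) at t=2.6789
    x: enter (3,2) at t=2.6800
    y: enter (3,1) at t=3.8336
    x: enter (2,1) at t=4.6800 ← occupied
  → r_6 = 4.6800
beam 7: φ=135°, α=285°
  dir = (cos 285°, sin 285°) = (0.2588, -0.9659); from cell (5,5)
  next x-line at t=2.5500, next y-line at t=0.3313; Δt_x=3.8637, Δt_y=1.0353
    y: enter (5,4) at t=0.3313
    y: enter (5,3) at t=1.3666
    y: enter (5,2) at t=2.4018
    x: enter (6,2) at t=2.5500 ← occupied
  → r_7 = 2.5500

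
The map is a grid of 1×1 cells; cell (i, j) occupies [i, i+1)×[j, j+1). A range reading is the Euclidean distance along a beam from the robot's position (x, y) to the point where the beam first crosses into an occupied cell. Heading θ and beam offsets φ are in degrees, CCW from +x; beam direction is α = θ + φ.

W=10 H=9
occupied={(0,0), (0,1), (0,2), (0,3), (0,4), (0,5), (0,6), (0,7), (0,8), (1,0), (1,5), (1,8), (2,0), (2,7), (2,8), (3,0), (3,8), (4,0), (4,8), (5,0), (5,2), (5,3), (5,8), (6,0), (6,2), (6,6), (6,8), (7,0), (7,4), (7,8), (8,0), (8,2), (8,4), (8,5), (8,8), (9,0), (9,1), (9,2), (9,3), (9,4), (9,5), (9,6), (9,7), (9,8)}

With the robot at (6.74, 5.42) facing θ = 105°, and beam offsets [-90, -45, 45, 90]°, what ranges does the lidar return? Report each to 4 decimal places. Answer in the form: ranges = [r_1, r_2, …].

beam 1: φ=-90°, α=15°
  dir = (cos 15°, sin 15°) = (0.9659, 0.2588); from cell (6,5)
  next x-line at t=0.2692, next y-line at t=2.2409; Δt_x=1.0353, Δt_y=3.8637
    x: enter (7,5) at t=0.2692
    x: enter (8,5) at t=1.3044 ← occupied
  → r_1 = 1.3044
beam 2: φ=-45°, α=60°
  dir = (cos 60°, sin 60°) = (0.5000, 0.8660); from cell (6,5)
  next x-line at t=0.5200, next y-line at t=0.6697; Δt_x=2.0000, Δt_y=1.1547
    x: enter (7,5) at t=0.5200
    y: enter (7,6) at t=0.6697
    y: enter (7,7) at t=1.8244
    x: enter (8,7) at t=2.5200
    y: enter (8,8) at t=2.9791 ← occupied
  → r_2 = 2.9791
beam 3: φ=45°, α=150°
  dir = (cos 150°, sin 150°) = (-0.8660, 0.5000); from cell (6,5)
  next x-line at t=0.8545, next y-line at t=1.1600; Δt_x=1.1547, Δt_y=2.0000
    x: enter (5,5) at t=0.8545
    y: enter (5,6) at t=1.1600
    x: enter (4,6) at t=2.0092
    y: enter (4,7) at t=3.1600
    x: enter (3,7) at t=3.1639
    x: enter (2,7) at t=4.3186 ← occupied
  → r_3 = 4.3186
beam 4: φ=90°, α=195°
  dir = (cos 195°, sin 195°) = (-0.9659, -0.2588); from cell (6,5)
  next x-line at t=0.7661, next y-line at t=1.6228; Δt_x=1.0353, Δt_y=3.8637
    x: enter (5,5) at t=0.7661
    y: enter (5,4) at t=1.6228
    x: enter (4,4) at t=1.8014
    x: enter (3,4) at t=2.8367
    x: enter (2,4) at t=3.8719
    x: enter (1,4) at t=4.9072
    y: enter (1,3) at t=5.4865
    x: enter (0,3) at t=5.9425 ← occupied
  → r_4 = 5.9425

ranges = [1.3044, 2.9791, 4.3186, 5.9425]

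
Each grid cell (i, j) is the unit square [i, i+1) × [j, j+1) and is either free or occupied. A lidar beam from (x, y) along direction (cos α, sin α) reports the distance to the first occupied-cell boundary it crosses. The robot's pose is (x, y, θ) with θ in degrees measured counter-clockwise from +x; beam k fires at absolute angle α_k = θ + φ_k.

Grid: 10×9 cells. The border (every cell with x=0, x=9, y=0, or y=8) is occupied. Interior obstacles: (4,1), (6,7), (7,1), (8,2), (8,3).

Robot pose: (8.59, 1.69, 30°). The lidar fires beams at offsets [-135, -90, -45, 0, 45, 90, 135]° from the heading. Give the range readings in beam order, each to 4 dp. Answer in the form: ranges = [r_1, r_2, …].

ranges = [0.7143, 0.7967, 0.4245, 0.4734, 0.3209, 0.3580, 0.6108]

beam 1: φ=-135°, α=255°
  direction (-0.2588, -0.9659); cell (8,1); t to first gridline: x 2.2796, y 0.7143 (then +3.8637 / +1.0353)
    (8,0) via y @ 0.7143  # hit
  → r_1 = 0.7143
beam 2: φ=-90°, α=300°
  direction (0.5000, -0.8660); cell (8,1); t to first gridline: x 0.8200, y 0.7967 (then +2.0000 / +1.1547)
    (8,0) via y @ 0.7967  # hit
  → r_2 = 0.7967
beam 3: φ=-45°, α=345°
  direction (0.9659, -0.2588); cell (8,1); t to first gridline: x 0.4245, y 2.6660 (then +1.0353 / +3.8637)
    (9,1) via x @ 0.4245  # hit
  → r_3 = 0.4245
beam 4: φ=0°, α=30°
  direction (0.8660, 0.5000); cell (8,1); t to first gridline: x 0.4734, y 0.6200 (then +1.1547 / +2.0000)
    (9,1) via x @ 0.4734  # hit
  → r_4 = 0.4734
beam 5: φ=45°, α=75°
  direction (0.2588, 0.9659); cell (8,1); t to first gridline: x 1.5841, y 0.3209 (then +3.8637 / +1.0353)
    (8,2) via y @ 0.3209  # hit
  → r_5 = 0.3209
beam 6: φ=90°, α=120°
  direction (-0.5000, 0.8660); cell (8,1); t to first gridline: x 1.1800, y 0.3580 (then +2.0000 / +1.1547)
    (8,2) via y @ 0.3580  # hit
  → r_6 = 0.3580
beam 7: φ=135°, α=165°
  direction (-0.9659, 0.2588); cell (8,1); t to first gridline: x 0.6108, y 1.1977 (then +1.0353 / +3.8637)
    (7,1) via x @ 0.6108  # hit
  → r_7 = 0.6108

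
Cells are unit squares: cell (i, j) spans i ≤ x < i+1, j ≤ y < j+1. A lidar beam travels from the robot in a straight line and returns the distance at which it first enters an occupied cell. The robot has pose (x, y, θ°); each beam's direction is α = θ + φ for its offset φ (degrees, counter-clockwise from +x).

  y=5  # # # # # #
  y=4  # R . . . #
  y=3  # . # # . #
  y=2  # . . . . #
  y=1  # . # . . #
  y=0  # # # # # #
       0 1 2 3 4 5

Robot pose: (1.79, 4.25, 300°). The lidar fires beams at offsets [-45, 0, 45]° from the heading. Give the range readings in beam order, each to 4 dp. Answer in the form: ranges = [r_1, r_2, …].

ranges = [3.0523, 0.4200, 0.9659]

beam 1: φ=-45°, α=255°
  d=(-0.2588,-0.9659)  start (1,4)  tX=3.0523 tY=0.2588  stride 1/|dx|=3.8637 1/|dy|=1.0353
    cross y-line → (1,3), t=0.2588
    cross y-line → (1,2), t=1.2941
    cross y-line → (1,1), t=2.3294
    cross x-line → (0,1), t=3.0523 (wall)
  → r_1 = 3.0523
beam 2: φ=0°, α=300°
  d=(0.5000,-0.8660)  start (1,4)  tX=0.4200 tY=0.2887  stride 1/|dx|=2.0000 1/|dy|=1.1547
    cross y-line → (1,3), t=0.2887
    cross x-line → (2,3), t=0.4200 (wall)
  → r_2 = 0.4200
beam 3: φ=45°, α=345°
  d=(0.9659,-0.2588)  start (1,4)  tX=0.2174 tY=0.9659  stride 1/|dx|=1.0353 1/|dy|=3.8637
    cross x-line → (2,4), t=0.2174
    cross y-line → (2,3), t=0.9659 (wall)
  → r_3 = 0.9659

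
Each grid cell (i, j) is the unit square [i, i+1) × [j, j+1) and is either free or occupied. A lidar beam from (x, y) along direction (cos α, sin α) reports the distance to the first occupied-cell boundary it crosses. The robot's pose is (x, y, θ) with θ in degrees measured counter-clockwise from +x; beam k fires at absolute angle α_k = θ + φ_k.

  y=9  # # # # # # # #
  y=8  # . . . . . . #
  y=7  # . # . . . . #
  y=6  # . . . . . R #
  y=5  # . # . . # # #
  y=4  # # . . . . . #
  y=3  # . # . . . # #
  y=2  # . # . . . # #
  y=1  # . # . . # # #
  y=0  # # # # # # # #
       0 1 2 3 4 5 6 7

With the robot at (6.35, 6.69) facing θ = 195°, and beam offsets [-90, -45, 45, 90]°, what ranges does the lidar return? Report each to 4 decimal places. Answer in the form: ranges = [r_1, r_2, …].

ranges = [2.3915, 4.6200, 0.7967, 0.7143]

beam 1: φ=-90°, α=105°
  direction (-0.2588, 0.9659); cell (6,6); t to first gridline: x 1.3523, y 0.3209 (then +3.8637 / +1.0353)
    (6,7) via y @ 0.3209
    (5,7) via x @ 1.3523
    (5,8) via y @ 1.3562
    (5,9) via y @ 2.3915  # hit
  → r_1 = 2.3915
beam 2: φ=-45°, α=150°
  direction (-0.8660, 0.5000); cell (6,6); t to first gridline: x 0.4041, y 0.6200 (then +1.1547 / +2.0000)
    (5,6) via x @ 0.4041
    (5,7) via y @ 0.6200
    (4,7) via x @ 1.5588
    (4,8) via y @ 2.6200
    (3,8) via x @ 2.7135
    (2,8) via x @ 3.8682
    (2,9) via y @ 4.6200  # hit
  → r_2 = 4.6200
beam 3: φ=45°, α=240°
  direction (-0.5000, -0.8660); cell (6,6); t to first gridline: x 0.7000, y 0.7967 (then +2.0000 / +1.1547)
    (5,6) via x @ 0.7000
    (5,5) via y @ 0.7967  # hit
  → r_3 = 0.7967
beam 4: φ=90°, α=285°
  direction (0.2588, -0.9659); cell (6,6); t to first gridline: x 2.5114, y 0.7143 (then +3.8637 / +1.0353)
    (6,5) via y @ 0.7143  # hit
  → r_4 = 0.7143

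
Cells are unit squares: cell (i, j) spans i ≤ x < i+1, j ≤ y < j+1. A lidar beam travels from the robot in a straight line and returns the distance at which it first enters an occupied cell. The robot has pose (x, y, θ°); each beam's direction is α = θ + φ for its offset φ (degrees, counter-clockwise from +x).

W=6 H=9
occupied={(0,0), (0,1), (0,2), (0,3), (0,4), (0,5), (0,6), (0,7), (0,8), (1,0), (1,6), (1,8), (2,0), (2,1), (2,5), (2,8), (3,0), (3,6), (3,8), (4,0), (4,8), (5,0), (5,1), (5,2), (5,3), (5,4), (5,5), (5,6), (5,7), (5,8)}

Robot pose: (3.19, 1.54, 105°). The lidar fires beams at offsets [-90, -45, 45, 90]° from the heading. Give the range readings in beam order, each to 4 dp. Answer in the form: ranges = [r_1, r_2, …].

beam 1: φ=-90°, α=15°
  dir = (cos 15°, sin 15°) = (0.9659, 0.2588); from cell (3,1)
  next x-line at t=0.8386, next y-line at t=1.7773; Δt_x=1.0353, Δt_y=3.8637
    x: enter (4,1) at t=0.8386
    y: enter (4,2) at t=1.7773
    x: enter (5,2) at t=1.8738 ← occupied
  → r_1 = 1.8738
beam 2: φ=-45°, α=60°
  dir = (cos 60°, sin 60°) = (0.5000, 0.8660); from cell (3,1)
  next x-line at t=1.6200, next y-line at t=0.5312; Δt_x=2.0000, Δt_y=1.1547
    y: enter (3,2) at t=0.5312
    x: enter (4,2) at t=1.6200
    y: enter (4,3) at t=1.6859
    y: enter (4,4) at t=2.8406
    x: enter (5,4) at t=3.6200 ← occupied
  → r_2 = 3.6200
beam 3: φ=45°, α=150°
  dir = (cos 150°, sin 150°) = (-0.8660, 0.5000); from cell (3,1)
  next x-line at t=0.2194, next y-line at t=0.9200; Δt_x=1.1547, Δt_y=2.0000
    x: enter (2,1) at t=0.2194 ← occupied
  → r_3 = 0.2194
beam 4: φ=90°, α=195°
  dir = (cos 195°, sin 195°) = (-0.9659, -0.2588); from cell (3,1)
  next x-line at t=0.1967, next y-line at t=2.0864; Δt_x=1.0353, Δt_y=3.8637
    x: enter (2,1) at t=0.1967 ← occupied
  → r_4 = 0.1967

ranges = [1.8738, 3.6200, 0.2194, 0.1967]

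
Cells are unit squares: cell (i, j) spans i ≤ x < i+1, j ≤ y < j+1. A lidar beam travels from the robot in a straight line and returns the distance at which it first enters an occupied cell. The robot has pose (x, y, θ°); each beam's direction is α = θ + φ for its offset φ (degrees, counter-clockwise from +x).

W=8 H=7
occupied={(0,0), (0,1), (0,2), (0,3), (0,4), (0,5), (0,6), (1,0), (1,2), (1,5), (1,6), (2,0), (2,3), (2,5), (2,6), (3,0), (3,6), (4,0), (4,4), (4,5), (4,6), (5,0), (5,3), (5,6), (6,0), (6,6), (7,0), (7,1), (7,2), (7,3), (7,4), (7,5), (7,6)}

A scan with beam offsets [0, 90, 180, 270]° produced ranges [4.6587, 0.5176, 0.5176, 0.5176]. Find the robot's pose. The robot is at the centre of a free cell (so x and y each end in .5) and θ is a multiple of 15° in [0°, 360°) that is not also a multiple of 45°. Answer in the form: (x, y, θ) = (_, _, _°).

(x, y, θ) = (3.5, 5.5, 285°)

Enumerate (i+0.5, j+0.5, θ) over the 23 free cells and 16 admissible headings. For each, cast all 4 beams and compare to the given ranges.
  (5.5, 2.5, 60°): beam 1 = 0.5774 ≠ 4.6587 ✗
  (5.5, 1.5, 300°): beam 1 = 0.5774 ≠ 4.6587 ✗
  (3.5, 5.5, 195°): beam 1 = 0.5176 ≠ 4.6587 ✗
  …
  (3.5, 5.5, 285°): r_1=4.6587, r_2=0.5176, r_3=0.5176, r_4=0.5176 — all match ✓
Unique over the lattice → pose = (3.5, 5.5, 285°).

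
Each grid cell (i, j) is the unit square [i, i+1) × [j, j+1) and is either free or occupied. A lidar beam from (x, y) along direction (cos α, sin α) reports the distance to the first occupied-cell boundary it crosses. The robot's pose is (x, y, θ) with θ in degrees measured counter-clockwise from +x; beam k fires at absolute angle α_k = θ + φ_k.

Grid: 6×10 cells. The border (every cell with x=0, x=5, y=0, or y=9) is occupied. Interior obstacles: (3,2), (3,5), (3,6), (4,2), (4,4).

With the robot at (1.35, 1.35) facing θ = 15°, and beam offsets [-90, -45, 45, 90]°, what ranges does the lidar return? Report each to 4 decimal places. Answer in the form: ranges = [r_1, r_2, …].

ranges = [0.3623, 0.7000, 4.2147, 1.3523]

beam 1: φ=-90°, α=285°
  direction (0.2588, -0.9659); cell (1,1); t to first gridline: x 2.5114, y 0.3623 (then +3.8637 / +1.0353)
    (1,0) via y @ 0.3623  # hit
  → r_1 = 0.3623
beam 2: φ=-45°, α=330°
  direction (0.8660, -0.5000); cell (1,1); t to first gridline: x 0.7506, y 0.7000 (then +1.1547 / +2.0000)
    (1,0) via y @ 0.7000  # hit
  → r_2 = 0.7000
beam 3: φ=45°, α=60°
  direction (0.5000, 0.8660); cell (1,1); t to first gridline: x 1.3000, y 0.7506 (then +2.0000 / +1.1547)
    (1,2) via y @ 0.7506
    (2,2) via x @ 1.3000
    (2,3) via y @ 1.9053
    (2,4) via y @ 3.0600
    (3,4) via x @ 3.3000
    (3,5) via y @ 4.2147  # hit
  → r_3 = 4.2147
beam 4: φ=90°, α=105°
  direction (-0.2588, 0.9659); cell (1,1); t to first gridline: x 1.3523, y 0.6729 (then +3.8637 / +1.0353)
    (1,2) via y @ 0.6729
    (0,2) via x @ 1.3523  # hit
  → r_4 = 1.3523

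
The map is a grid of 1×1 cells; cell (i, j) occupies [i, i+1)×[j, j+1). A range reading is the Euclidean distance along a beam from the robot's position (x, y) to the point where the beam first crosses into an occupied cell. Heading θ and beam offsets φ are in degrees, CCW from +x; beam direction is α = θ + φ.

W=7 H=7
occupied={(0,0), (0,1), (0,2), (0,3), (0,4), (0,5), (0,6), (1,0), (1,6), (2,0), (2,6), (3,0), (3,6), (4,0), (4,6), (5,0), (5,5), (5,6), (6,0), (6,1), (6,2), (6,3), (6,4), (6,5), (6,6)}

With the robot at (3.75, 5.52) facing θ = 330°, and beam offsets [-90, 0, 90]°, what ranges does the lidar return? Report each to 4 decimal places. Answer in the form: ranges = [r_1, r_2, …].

ranges = [5.2192, 2.5981, 0.5543]

beam 1: φ=-90°, α=240°
  cosα=-0.5000 sinα=-0.8660 | (3,5) | tMaxX 1.5000 tMaxY 0.6004 | tΔX 2.0000 tΔY 1.1547
    t=0.6004 [y] (3,4)
    t=1.5000 [x] (2,4)
    t=1.7551 [y] (2,3)
    t=2.9098 [y] (2,2)
    t=3.5000 [x] (1,2)
    t=4.0645 [y] (1,1)
    t=5.2192 [y] (1,0) — stop
  → r_1 = 5.2192
beam 2: φ=0°, α=330°
  cosα=0.8660 sinα=-0.5000 | (3,5) | tMaxX 0.2887 tMaxY 1.0400 | tΔX 1.1547 tΔY 2.0000
    t=0.2887 [x] (4,5)
    t=1.0400 [y] (4,4)
    t=1.4434 [x] (5,4)
    t=2.5981 [x] (6,4) — stop
  → r_2 = 2.5981
beam 3: φ=90°, α=60°
  cosα=0.5000 sinα=0.8660 | (3,5) | tMaxX 0.5000 tMaxY 0.5543 | tΔX 2.0000 tΔY 1.1547
    t=0.5000 [x] (4,5)
    t=0.5543 [y] (4,6) — stop
  → r_3 = 0.5543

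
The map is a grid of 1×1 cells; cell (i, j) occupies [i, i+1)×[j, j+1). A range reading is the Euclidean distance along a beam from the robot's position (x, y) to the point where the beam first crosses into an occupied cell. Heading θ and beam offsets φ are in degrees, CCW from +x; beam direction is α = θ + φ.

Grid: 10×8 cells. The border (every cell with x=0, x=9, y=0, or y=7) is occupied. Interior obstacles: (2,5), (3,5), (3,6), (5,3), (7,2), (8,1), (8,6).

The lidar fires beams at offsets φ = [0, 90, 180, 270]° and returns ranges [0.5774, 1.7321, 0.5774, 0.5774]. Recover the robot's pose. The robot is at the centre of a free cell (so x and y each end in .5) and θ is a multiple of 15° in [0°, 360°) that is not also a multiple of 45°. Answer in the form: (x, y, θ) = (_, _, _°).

(x, y, θ) = (2.5, 6.5, 120°)

Candidates: 41 free-cell centres × 16 headings = 656 poses. Raycast each; keep the one whose scan matches to 4 dp.
  (2.5, 4.5, 75°): beam 1 = 0.5176 ≠ 0.5774 ✗
  (6.5, 1.5, 285°): beam 1 = 0.5176 ≠ 0.5774 ✗
  (2.5, 4.5, 330°): beam 1 = 2.8868 ≠ 0.5774 ✗
  …
  (2.5, 6.5, 120°): r_1=0.5774, r_2=1.7321, r_3=0.5774, r_4=0.5774 — all match ✓
Unique over the lattice → pose = (2.5, 6.5, 120°).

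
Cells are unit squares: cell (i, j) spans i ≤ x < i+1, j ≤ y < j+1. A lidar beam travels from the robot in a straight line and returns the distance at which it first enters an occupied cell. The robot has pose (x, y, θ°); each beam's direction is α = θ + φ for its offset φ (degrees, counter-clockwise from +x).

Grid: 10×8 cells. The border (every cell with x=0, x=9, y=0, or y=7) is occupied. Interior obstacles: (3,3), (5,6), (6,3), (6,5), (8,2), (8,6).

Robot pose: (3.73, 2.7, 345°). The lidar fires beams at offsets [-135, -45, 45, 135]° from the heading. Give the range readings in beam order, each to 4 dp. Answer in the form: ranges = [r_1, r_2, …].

beam 1: φ=-135°, α=210°
  dir = (cos 210°, sin 210°) = (-0.8660, -0.5000); from cell (3,2)
  next x-line at t=0.8429, next y-line at t=1.4000; Δt_x=1.1547, Δt_y=2.0000
    x: enter (2,2) at t=0.8429
    y: enter (2,1) at t=1.4000
    x: enter (1,1) at t=1.9976
    x: enter (0,1) at t=3.1523 ← occupied
  → r_1 = 3.1523
beam 2: φ=-45°, α=300°
  dir = (cos 300°, sin 300°) = (0.5000, -0.8660); from cell (3,2)
  next x-line at t=0.5400, next y-line at t=0.8083; Δt_x=2.0000, Δt_y=1.1547
    x: enter (4,2) at t=0.5400
    y: enter (4,1) at t=0.8083
    y: enter (4,0) at t=1.9630 ← occupied
  → r_2 = 1.9630
beam 3: φ=45°, α=30°
  dir = (cos 30°, sin 30°) = (0.8660, 0.5000); from cell (3,2)
  next x-line at t=0.3118, next y-line at t=0.6000; Δt_x=1.1547, Δt_y=2.0000
    x: enter (4,2) at t=0.3118
    y: enter (4,3) at t=0.6000
    x: enter (5,3) at t=1.4665
    y: enter (5,4) at t=2.6000
    x: enter (6,4) at t=2.6212
    x: enter (7,4) at t=3.7759
    y: enter (7,5) at t=4.6000
    x: enter (8,5) at t=4.9306
    x: enter (9,5) at t=6.0853 ← occupied
  → r_3 = 6.0853
beam 4: φ=135°, α=120°
  dir = (cos 120°, sin 120°) = (-0.5000, 0.8660); from cell (3,2)
  next x-line at t=1.4600, next y-line at t=0.3464; Δt_x=2.0000, Δt_y=1.1547
    y: enter (3,3) at t=0.3464 ← occupied
  → r_4 = 0.3464

ranges = [3.1523, 1.9630, 6.0853, 0.3464]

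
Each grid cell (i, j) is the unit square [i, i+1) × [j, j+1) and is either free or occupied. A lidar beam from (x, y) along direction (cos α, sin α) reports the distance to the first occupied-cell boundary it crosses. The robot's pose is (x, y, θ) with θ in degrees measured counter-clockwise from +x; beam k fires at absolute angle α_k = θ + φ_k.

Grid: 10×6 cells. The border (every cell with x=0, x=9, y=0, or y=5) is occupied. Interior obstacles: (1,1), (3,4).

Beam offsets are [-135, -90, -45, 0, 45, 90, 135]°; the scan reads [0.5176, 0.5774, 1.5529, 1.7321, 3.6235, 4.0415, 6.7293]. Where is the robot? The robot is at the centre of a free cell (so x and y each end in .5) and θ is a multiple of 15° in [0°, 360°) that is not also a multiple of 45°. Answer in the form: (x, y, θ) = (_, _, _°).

Enumerate (i+0.5, j+0.5, θ) over the 30 free cells and 16 admissible headings. For each, cast all 7 beams and compare to the given ranges.
  (1.5, 2.5, 345°): beam 1 = 0.5774 ≠ 0.5176 ✗
  (8.5, 2.5, 300°): beam 1 = 7.7646 ≠ 0.5176 ✗
  (6.5, 2.5, 30°): beam 1 = 1.5529 ≠ 0.5176 ✗
  (5.5, 4.5, 255°): beam 1 = 0.5774 ≠ 0.5176 ✗
  …
  (7.5, 1.5, 30°): r_1=0.5176, r_2=0.5774, r_3=1.5529, r_4=1.7321, r_5=3.6235, r_6=4.0415, r_7=6.7293 — all match ✓
No second candidate reproduces the full scan.

(x, y, θ) = (7.5, 1.5, 30°)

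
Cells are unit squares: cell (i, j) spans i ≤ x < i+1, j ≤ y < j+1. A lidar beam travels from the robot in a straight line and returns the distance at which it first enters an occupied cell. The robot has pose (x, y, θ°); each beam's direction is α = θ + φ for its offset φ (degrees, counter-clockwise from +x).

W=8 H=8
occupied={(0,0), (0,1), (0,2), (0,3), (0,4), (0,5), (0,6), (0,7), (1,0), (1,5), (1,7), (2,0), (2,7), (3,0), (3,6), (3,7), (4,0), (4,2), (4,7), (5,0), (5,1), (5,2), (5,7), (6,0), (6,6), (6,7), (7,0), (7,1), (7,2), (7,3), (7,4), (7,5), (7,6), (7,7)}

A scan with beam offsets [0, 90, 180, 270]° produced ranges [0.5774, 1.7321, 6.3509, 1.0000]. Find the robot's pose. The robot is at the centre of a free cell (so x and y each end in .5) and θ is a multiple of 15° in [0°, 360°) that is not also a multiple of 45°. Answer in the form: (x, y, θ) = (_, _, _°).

(x, y, θ) = (1.5, 2.5, 210°)

Enumerate (i+0.5, j+0.5, θ) over the 30 free cells and 16 admissible headings. For each, cast all 4 beams and compare to the given ranges.
  (4.5, 3.5, 300°): beam 2 = 2.8868 ≠ 1.7321 ✗
  (5.5, 6.5, 75°): beam 1 = 0.5176 ≠ 0.5774 ✗
  (5.5, 5.5, 75°): beam 1 = 1.5529 ≠ 0.5774 ✗
  (3.5, 3.5, 120°): beam 1 = 4.0415 ≠ 0.5774 ✗
  …
  (1.5, 2.5, 210°): r_1=0.5774, r_2=1.7321, r_3=6.3509, r_4=1.0000 — all match ✓
No second candidate reproduces the full scan.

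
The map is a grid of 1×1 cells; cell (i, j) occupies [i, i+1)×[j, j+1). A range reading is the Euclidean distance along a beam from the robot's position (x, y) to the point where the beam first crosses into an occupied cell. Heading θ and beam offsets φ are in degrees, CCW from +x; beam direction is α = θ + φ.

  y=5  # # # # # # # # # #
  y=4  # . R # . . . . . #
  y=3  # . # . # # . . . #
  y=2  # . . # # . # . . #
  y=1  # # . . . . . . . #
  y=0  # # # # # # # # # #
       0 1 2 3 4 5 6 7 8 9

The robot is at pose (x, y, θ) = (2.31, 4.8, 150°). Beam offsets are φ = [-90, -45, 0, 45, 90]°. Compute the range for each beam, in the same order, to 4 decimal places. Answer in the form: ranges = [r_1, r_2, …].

ranges = [0.2309, 0.2071, 0.4000, 1.3562, 2.6200]

beam 1: φ=-90°, α=60°
  dir = (cos 60°, sin 60°) = (0.5000, 0.8660); from cell (2,4)
  next x-line at t=1.3800, next y-line at t=0.2309; Δt_x=2.0000, Δt_y=1.1547
    y: enter (2,5) at t=0.2309 ← occupied
  → r_1 = 0.2309
beam 2: φ=-45°, α=105°
  dir = (cos 105°, sin 105°) = (-0.2588, 0.9659); from cell (2,4)
  next x-line at t=1.1977, next y-line at t=0.2071; Δt_x=3.8637, Δt_y=1.0353
    y: enter (2,5) at t=0.2071 ← occupied
  → r_2 = 0.2071
beam 3: φ=0°, α=150°
  dir = (cos 150°, sin 150°) = (-0.8660, 0.5000); from cell (2,4)
  next x-line at t=0.3580, next y-line at t=0.4000; Δt_x=1.1547, Δt_y=2.0000
    x: enter (1,4) at t=0.3580
    y: enter (1,5) at t=0.4000 ← occupied
  → r_3 = 0.4000
beam 4: φ=45°, α=195°
  dir = (cos 195°, sin 195°) = (-0.9659, -0.2588); from cell (2,4)
  next x-line at t=0.3209, next y-line at t=3.0910; Δt_x=1.0353, Δt_y=3.8637
    x: enter (1,4) at t=0.3209
    x: enter (0,4) at t=1.3562 ← occupied
  → r_4 = 1.3562
beam 5: φ=90°, α=240°
  dir = (cos 240°, sin 240°) = (-0.5000, -0.8660); from cell (2,4)
  next x-line at t=0.6200, next y-line at t=0.9238; Δt_x=2.0000, Δt_y=1.1547
    x: enter (1,4) at t=0.6200
    y: enter (1,3) at t=0.9238
    y: enter (1,2) at t=2.0785
    x: enter (0,2) at t=2.6200 ← occupied
  → r_5 = 2.6200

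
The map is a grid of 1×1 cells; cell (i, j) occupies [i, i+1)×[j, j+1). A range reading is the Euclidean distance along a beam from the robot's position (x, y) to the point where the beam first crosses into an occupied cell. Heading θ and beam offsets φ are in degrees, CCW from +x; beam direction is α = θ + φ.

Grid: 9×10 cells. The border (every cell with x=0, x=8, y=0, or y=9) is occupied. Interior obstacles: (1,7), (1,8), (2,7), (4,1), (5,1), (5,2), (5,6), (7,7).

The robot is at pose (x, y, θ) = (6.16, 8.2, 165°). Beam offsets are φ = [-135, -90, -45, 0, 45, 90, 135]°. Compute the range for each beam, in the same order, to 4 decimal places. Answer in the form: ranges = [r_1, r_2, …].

ranges = [1.6000, 0.8282, 0.9238, 3.0910, 5.9583, 1.2423, 3.6800]

beam 1: φ=-135°, α=30°
  d=(0.8660,0.5000)  start (6,8)  tX=0.9699 tY=1.6000  stride 1/|dx|=1.1547 1/|dy|=2.0000
    cross x-line → (7,8), t=0.9699
    cross y-line → (7,9), t=1.6000 (wall)
  → r_1 = 1.6000
beam 2: φ=-90°, α=75°
  d=(0.2588,0.9659)  start (6,8)  tX=3.2455 tY=0.8282  stride 1/|dx|=3.8637 1/|dy|=1.0353
    cross y-line → (6,9), t=0.8282 (wall)
  → r_2 = 0.8282
beam 3: φ=-45°, α=120°
  d=(-0.5000,0.8660)  start (6,8)  tX=0.3200 tY=0.9238  stride 1/|dx|=2.0000 1/|dy|=1.1547
    cross x-line → (5,8), t=0.3200
    cross y-line → (5,9), t=0.9238 (wall)
  → r_3 = 0.9238
beam 4: φ=0°, α=165°
  d=(-0.9659,0.2588)  start (6,8)  tX=0.1656 tY=3.0910  stride 1/|dx|=1.0353 1/|dy|=3.8637
    cross x-line → (5,8), t=0.1656
    cross x-line → (4,8), t=1.2009
    cross x-line → (3,8), t=2.2362
    cross y-line → (3,9), t=3.0910 (wall)
  → r_4 = 3.0910
beam 5: φ=45°, α=210°
  d=(-0.8660,-0.5000)  start (6,8)  tX=0.1848 tY=0.4000  stride 1/|dx|=1.1547 1/|dy|=2.0000
    cross x-line → (5,8), t=0.1848
    cross y-line → (5,7), t=0.4000
    cross x-line → (4,7), t=1.3395
    cross y-line → (4,6), t=2.4000
    cross x-line → (3,6), t=2.4942
    cross x-line → (2,6), t=3.6489
    cross y-line → (2,5), t=4.4000
    cross x-line → (1,5), t=4.8036
    cross x-line → (0,5), t=5.9583 (wall)
  → r_5 = 5.9583
beam 6: φ=90°, α=255°
  d=(-0.2588,-0.9659)  start (6,8)  tX=0.6182 tY=0.2071  stride 1/|dx|=3.8637 1/|dy|=1.0353
    cross y-line → (6,7), t=0.2071
    cross x-line → (5,7), t=0.6182
    cross y-line → (5,6), t=1.2423 (wall)
  → r_6 = 1.2423
beam 7: φ=135°, α=300°
  d=(0.5000,-0.8660)  start (6,8)  tX=1.6800 tY=0.2309  stride 1/|dx|=2.0000 1/|dy|=1.1547
    cross y-line → (6,7), t=0.2309
    cross y-line → (6,6), t=1.3856
    cross x-line → (7,6), t=1.6800
    cross y-line → (7,5), t=2.5403
    cross x-line → (8,5), t=3.6800 (wall)
  → r_7 = 3.6800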